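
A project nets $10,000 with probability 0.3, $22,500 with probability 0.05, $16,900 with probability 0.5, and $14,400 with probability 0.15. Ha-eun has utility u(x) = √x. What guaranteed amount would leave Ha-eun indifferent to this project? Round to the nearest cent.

$14,520.25

E[u] = 0.3·√10000 + 0.05·√22500 + 0.5·√16900 + 0.15·√14400 = 0.3·100 + 0.05·150 + 0.5·130 + 0.15·120 = 120.5
CE = (120.5)² = 14520.25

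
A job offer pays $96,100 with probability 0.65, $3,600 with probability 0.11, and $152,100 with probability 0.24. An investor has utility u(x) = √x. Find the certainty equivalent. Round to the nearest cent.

$91,022.89

E[u] = 0.65·√96100 + 0.11·√3600 + 0.24·√152100 = 0.65·310 + 0.11·60 + 0.24·390 = 301.7
CE = (301.7)² = 91022.89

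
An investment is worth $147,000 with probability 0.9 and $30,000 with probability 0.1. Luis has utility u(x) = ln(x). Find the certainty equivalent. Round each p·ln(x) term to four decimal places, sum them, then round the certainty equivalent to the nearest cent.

$125,404.53

E[u] = 0.9·ln(147000) + 0.1·ln(30000) = 10.7084 + 1.0309 = 11.7393
CE = e^11.7393 ≈ 125404.53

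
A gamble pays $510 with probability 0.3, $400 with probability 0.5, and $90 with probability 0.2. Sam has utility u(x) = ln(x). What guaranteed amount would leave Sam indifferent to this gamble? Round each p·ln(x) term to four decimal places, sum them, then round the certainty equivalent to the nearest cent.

$319.26

E[u] = 0.3·ln(510) + 0.5·ln(400) + 0.2·ln(90) = 1.8703 + 2.9957 + 0.9000 = 5.7660
CE = e^5.7660 ≈ 319.26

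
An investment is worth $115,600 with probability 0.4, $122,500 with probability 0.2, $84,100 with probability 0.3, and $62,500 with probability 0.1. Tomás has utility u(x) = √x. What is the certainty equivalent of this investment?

$101,124

E[u] = 0.4·√115600 + 0.2·√122500 + 0.3·√84100 + 0.1·√62500 = 0.4·340 + 0.2·350 + 0.3·290 + 0.1·250 = 318
CE = (318)² = 101124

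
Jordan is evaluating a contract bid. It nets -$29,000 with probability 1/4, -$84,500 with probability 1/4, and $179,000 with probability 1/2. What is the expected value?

EV = 1/4 × (-29000) + 1/4 × (-84500) + 1/2 × 179000 = -7250 − 21125 + 89500 = 61125

$61,125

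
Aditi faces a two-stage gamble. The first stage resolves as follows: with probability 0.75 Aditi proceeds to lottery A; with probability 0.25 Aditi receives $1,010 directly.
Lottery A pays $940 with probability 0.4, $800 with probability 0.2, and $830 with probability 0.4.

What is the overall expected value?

EV(A) = 0.4 × 940 + 0.2 × 800 + 0.4 × 830 = 376 + 160 + 332 = 868
Branch B: 1010 (certain)
Overall = 0.75 × 868 + 0.25 × 1010 = 651 + 252.5 = 903.5

$903.50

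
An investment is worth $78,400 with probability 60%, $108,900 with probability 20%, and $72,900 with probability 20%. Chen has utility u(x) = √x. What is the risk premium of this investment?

$456

E[u] = 0.6·√78400 + 0.2·√108900 + 0.2·√72900 = 0.6·280 + 0.2·330 + 0.2·270 = 288
CE = (288)² = 82944
Risk premium = EV − CE = 83400 − 82944 = 456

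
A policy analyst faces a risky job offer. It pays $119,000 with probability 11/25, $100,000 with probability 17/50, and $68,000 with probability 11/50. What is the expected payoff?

$101,320

EV = 11/25 × 119000 + 17/50 × 100000 + 11/50 × 68000 = 52360 + 34000 + 14960 = 101320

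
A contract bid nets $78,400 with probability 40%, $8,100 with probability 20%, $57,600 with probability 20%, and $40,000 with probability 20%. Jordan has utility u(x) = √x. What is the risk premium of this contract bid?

$4,976

E[u] = 0.4·√78400 + 0.2·√8100 + 0.2·√57600 + 0.2·√40000 = 0.4·280 + 0.2·90 + 0.2·240 + 0.2·200 = 218
CE = (218)² = 47524
Risk premium = EV − CE = 52500 − 47524 = 4976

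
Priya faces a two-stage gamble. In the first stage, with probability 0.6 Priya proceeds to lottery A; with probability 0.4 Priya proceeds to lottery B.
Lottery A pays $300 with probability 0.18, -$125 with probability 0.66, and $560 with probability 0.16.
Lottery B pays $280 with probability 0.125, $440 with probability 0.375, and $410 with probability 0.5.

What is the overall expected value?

EV(A) = 0.18 × 300 + 0.66 × (-125) + 0.16 × 560 = 54 − 82.5 + 89.6 = 61.1
EV(B) = 0.125 × 280 + 0.375 × 440 + 0.5 × 410 = 35 + 165 + 205 = 405
Overall = 0.6 × 61.1 + 0.4 × 405 = 36.66 + 162 = 198.66

$198.66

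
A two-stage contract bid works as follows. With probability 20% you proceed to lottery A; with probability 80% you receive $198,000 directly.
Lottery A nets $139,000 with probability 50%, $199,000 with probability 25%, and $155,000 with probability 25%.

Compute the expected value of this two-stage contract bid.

EV(A) = 0.5 × 139000 + 0.25 × 199000 + 0.25 × 155000 = 69500 + 49750 + 38750 = 158000
Branch B: 198000 (certain)
Overall = 0.2 × 158000 + 0.8 × 198000 = 31600 + 158400 = 190000

$190,000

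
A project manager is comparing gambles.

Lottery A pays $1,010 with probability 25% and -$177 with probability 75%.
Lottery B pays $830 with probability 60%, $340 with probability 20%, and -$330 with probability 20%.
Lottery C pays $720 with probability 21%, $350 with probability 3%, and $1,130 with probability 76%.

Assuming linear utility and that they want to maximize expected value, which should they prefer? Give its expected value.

Lottery C ($1,020.50)

Lottery A = 0.25 × 1010 + 0.75 × (-177) = 252.5 − 132.75 = 119.75
Lottery B = 0.6 × 830 + 0.2 × 340 + 0.2 × (-330) = 498 + 68 − 66 = 500
Lottery C = 0.21 × 720 + 0.03 × 350 + 0.76 × 1130 = 151.2 + 10.5 + 858.8 = 1020.5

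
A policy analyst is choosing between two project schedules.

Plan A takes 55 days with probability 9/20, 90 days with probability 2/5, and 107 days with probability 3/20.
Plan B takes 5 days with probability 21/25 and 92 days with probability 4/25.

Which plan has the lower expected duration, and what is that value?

Plan B (18.92 days)

Plan A = 9/20 × 55 + 2/5 × 90 + 3/20 × 107 = 24.75 + 36 + 16.05 = 76.8
Plan B = 21/25 × 5 + 4/25 × 92 = 4.2 + 14.72 = 18.92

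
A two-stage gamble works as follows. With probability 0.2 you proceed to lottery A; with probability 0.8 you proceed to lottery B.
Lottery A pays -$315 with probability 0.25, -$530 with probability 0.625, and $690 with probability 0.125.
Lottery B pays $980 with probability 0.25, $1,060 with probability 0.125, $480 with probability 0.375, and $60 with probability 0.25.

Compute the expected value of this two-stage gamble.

EV(A) = 0.25 × (-315) + 0.625 × (-530) + 0.125 × 690 = -78.75 − 331.25 + 86.25 = -323.75
EV(B) = 0.25 × 980 + 0.125 × 1060 + 0.375 × 480 + 0.25 × 60 = 245 + 132.5 + 180 + 15 = 572.5
Overall = 0.2 × (-323.75) + 0.8 × 572.5 = -64.75 + 458 = 393.25

$393.25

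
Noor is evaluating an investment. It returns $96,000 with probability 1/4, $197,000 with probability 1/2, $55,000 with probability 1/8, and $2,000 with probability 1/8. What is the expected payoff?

EV = 1/4 × 96000 + 1/2 × 197000 + 1/8 × 55000 + 1/8 × 2000 = 24000 + 98500 + 6875 + 250 = 129625

$129,625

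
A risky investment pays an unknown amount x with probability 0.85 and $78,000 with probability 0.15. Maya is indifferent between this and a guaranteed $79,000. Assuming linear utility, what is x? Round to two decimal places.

x = $79,176.47

0.85·x + 0.15·78000 = 79000
0.85·x = 79000 − 11700 = 67300
x = 67300 / 0.85 = 79176.4706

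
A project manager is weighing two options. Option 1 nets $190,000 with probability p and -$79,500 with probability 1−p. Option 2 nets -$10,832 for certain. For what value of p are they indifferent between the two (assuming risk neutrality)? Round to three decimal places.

p = 0.255

p·190000 + (1−p)·(-79500) = -10832
269500p − 79500 = -10832
p = (-10832 + 79500) / 269500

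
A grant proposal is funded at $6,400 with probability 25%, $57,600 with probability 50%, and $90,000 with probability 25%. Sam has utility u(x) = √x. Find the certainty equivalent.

$46,225

E[u] = 0.25·√6400 + 0.5·√57600 + 0.25·√90000 = 0.25·80 + 0.5·240 + 0.25·300 = 215
CE = (215)² = 46225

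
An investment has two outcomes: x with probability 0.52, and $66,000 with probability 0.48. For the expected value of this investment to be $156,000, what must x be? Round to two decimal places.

0.52·x + 0.48·66000 = 156000
0.52·x = 156000 − 31680 = 124320
x = 124320 / 0.52 = 239076.9231

x = $239,076.92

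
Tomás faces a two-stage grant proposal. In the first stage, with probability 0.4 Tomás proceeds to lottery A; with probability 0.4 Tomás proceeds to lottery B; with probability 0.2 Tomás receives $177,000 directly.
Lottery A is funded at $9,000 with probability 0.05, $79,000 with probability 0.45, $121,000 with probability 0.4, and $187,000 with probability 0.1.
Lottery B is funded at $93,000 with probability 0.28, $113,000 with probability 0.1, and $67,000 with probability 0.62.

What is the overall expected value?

$108,192

EV(A) = 0.05 × 9000 + 0.45 × 79000 + 0.4 × 121000 + 0.1 × 187000 = 450 + 35550 + 48400 + 18700 = 103100
EV(B) = 0.28 × 93000 + 0.1 × 113000 + 0.62 × 67000 = 26040 + 11300 + 41540 = 78880
Branch C: 177000 (certain)
Overall = 0.4 × 103100 + 0.4 × 78880 + 0.2 × 177000 = 41240 + 31552 + 35400 = 108192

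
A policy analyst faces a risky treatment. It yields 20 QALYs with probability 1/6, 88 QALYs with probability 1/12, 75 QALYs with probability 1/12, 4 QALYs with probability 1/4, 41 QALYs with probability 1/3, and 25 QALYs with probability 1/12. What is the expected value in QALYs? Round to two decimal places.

EV = 1/6 × 20 + 1/12 × 88 + 1/12 × 75 + 1/4 × 4 + 1/3 × 41 + 1/12 × 25 = 3.3333 + 7.3333 + 6.25 + 1 + 13.6667 + 2.0833 = 33.6667

33.67 QALYs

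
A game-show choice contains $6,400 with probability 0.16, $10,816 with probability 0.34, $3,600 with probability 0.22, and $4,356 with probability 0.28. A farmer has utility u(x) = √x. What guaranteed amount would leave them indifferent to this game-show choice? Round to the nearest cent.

E[u] = 0.16·√6400 + 0.34·√10816 + 0.22·√3600 + 0.28·√4356 = 0.16·80 + 0.34·104 + 0.22·60 + 0.28·66 = 79.84
CE = (79.84)² = 6374.4256

$6,374.43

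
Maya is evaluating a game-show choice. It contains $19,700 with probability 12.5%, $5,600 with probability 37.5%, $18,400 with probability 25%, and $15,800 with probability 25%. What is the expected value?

EV = 0.125 × 19700 + 0.375 × 5600 + 0.25 × 18400 + 0.25 × 15800 = 2462.5 + 2100 + 4600 + 3950 = 13112.5

$13,112.50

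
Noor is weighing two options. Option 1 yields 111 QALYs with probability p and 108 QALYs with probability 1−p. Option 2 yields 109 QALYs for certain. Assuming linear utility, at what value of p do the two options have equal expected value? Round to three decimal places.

p·111 + (1−p)·108 = 109
3p + 108 = 109
p = (109 − 108) / 3

p = 0.333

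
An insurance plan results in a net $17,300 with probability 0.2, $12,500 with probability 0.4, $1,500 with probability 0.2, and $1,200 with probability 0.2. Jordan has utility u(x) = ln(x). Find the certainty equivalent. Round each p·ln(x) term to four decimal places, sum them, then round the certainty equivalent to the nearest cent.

$5,462.71

E[u] = 0.2·ln(17300) + 0.4·ln(12500) + 0.2·ln(1500) + 0.2·ln(1200) = 1.9517 + 3.7734 + 1.4626 + 1.4180 = 8.6057
CE = e^8.6057 ≈ 5462.71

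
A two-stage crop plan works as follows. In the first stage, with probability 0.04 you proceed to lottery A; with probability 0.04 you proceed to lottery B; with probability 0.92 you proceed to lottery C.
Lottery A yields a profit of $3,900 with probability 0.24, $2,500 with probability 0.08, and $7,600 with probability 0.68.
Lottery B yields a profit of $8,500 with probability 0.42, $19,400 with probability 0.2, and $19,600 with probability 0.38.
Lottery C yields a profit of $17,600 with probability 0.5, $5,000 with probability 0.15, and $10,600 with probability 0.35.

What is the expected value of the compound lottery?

EV(A) = 0.24 × 3900 + 0.08 × 2500 + 0.68 × 7600 = 936 + 200 + 5168 = 6304
EV(B) = 0.42 × 8500 + 0.2 × 19400 + 0.38 × 19600 = 3570 + 3880 + 7448 = 14898
EV(C) = 0.5 × 17600 + 0.15 × 5000 + 0.35 × 10600 = 8800 + 750 + 3710 = 13260
Overall = 0.04 × 6304 + 0.04 × 14898 + 0.92 × 13260 = 252.16 + 595.92 + 12199.2 = 13047.28

$13,047.28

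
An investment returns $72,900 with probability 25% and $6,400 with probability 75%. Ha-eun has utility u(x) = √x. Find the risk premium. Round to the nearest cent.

$6,768.75

E[u] = 0.25·√72900 + 0.75·√6400 = 0.25·270 + 0.75·80 = 127.5
CE = (127.5)² = 16256.25
Risk premium = EV − CE = 23025 − 16256.25 = 6768.75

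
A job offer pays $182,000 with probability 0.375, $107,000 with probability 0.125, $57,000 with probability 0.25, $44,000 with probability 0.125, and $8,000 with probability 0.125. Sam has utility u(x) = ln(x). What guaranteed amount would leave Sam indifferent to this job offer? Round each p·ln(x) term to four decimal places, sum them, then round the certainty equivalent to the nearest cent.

$72,193.12

E[u] = 0.375·ln(182000) + 0.125·ln(107000) + 0.25·ln(57000) + 0.125·ln(44000) + 0.125·ln(8000) = 4.5419 + 1.4476 + 2.7377 + 1.3365 + 1.1234 = 11.1871
CE = e^11.1871 ≈ 72193.12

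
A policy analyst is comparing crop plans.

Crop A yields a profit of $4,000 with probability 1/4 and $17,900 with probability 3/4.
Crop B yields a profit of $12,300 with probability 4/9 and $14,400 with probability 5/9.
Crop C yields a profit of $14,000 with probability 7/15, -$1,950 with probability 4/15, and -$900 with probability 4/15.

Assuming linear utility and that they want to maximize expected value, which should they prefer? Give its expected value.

Crop A = 1/4 × 4000 + 3/4 × 17900 = 1000 + 13425 = 14425
Crop B = 4/9 × 12300 + 5/9 × 14400 = 5466.6667 + 8000 = 13466.6667
Crop C = 7/15 × 14000 + 4/15 × (-1950) + 4/15 × (-900) = 6533.3333 − 520 − 240 = 5773.3333

Crop A ($14,425)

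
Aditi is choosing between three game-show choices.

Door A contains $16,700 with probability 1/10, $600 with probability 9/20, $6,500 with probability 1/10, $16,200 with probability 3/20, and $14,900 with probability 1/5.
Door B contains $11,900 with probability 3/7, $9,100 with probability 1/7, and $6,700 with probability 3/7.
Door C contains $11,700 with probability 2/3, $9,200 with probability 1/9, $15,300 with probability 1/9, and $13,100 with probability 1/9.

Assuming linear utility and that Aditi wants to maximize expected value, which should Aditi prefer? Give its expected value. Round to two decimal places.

Door C ($11,977.78)

Door A = 1/10 × 16700 + 9/20 × 600 + 1/10 × 6500 + 3/20 × 16200 + 1/5 × 14900 = 1670 + 270 + 650 + 2430 + 2980 = 8000
Door B = 3/7 × 11900 + 1/7 × 9100 + 3/7 × 6700 = 5100 + 1300 + 2871.4286 = 9271.4286
Door C = 2/3 × 11700 + 1/9 × 9200 + 1/9 × 15300 + 1/9 × 13100 = 7800 + 1022.2222 + 1700 + 1455.5556 = 11977.7778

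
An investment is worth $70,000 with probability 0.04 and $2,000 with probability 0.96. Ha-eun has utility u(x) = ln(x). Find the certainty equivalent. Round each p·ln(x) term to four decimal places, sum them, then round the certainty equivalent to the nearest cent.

$2,305.84

E[u] = 0.04·ln(70000) + 0.96·ln(2000) = 0.4463 + 7.2969 = 7.7432
CE = e^7.7432 ≈ 2305.84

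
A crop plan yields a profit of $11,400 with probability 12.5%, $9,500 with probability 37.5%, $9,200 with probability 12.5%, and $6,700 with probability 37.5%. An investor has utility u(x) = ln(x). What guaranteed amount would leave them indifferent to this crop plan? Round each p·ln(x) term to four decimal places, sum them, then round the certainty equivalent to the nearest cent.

E[u] = 0.125·ln(11400) + 0.375·ln(9500) + 0.125·ln(9200) + 0.375·ln(6700) = 1.1677 + 3.4346 + 1.1409 + 3.3037 = 9.0469
CE = e^9.0469 ≈ 8492.17

$8,492.17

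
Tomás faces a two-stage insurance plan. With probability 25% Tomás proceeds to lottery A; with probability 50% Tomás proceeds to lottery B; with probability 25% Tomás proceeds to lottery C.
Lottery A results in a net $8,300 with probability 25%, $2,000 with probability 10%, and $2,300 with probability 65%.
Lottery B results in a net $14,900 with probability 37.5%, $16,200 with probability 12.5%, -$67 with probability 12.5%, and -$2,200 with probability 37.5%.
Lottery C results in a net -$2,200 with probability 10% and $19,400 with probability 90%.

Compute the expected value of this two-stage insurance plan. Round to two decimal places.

EV(A) = 0.25 × 8300 + 0.1 × 2000 + 0.65 × 2300 = 2075 + 200 + 1495 = 3770
EV(B) = 0.375 × 14900 + 0.125 × 16200 + 0.125 × (-67) + 0.375 × (-2200) = 5587.5 + 2025 − 8.375 − 825 = 6779.125
EV(C) = 0.1 × (-2200) + 0.9 × 19400 = -220 + 17460 = 17240
Overall = 0.25 × 3770 + 0.5 × 6779.125 + 0.25 × 17240 = 942.5 + 3389.5625 + 4310 = 8642.0625

$8,642.06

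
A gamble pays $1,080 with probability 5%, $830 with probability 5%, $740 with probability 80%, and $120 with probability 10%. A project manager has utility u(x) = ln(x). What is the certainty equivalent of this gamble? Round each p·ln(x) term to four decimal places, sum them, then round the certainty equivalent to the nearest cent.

E[u] = 0.05·ln(1080) + 0.05·ln(830) + 0.8·ln(740) + 0.1·ln(120) = 0.3492 + 0.3361 + 5.2853 + 0.4787 = 6.4493
CE = e^6.4493 ≈ 632.26

$632.26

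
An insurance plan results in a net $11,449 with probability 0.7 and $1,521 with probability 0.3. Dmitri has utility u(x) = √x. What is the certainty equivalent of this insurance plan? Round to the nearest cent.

E[u] = 0.7·√11449 + 0.3·√1521 = 0.7·107 + 0.3·39 = 86.6
CE = (86.6)² = 7499.56

$7,499.56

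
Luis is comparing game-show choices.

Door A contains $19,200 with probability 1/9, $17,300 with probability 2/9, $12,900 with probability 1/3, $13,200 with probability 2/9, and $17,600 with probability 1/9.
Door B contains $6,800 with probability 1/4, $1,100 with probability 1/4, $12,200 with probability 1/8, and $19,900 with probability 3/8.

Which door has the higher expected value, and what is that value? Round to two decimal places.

Door A ($15,166.67)

Door A = 1/9 × 19200 + 2/9 × 17300 + 1/3 × 12900 + 2/9 × 13200 + 1/9 × 17600 = 2133.3333 + 3844.4444 + 4300 + 2933.3333 + 1955.5556 = 15166.6667
Door B = 1/4 × 6800 + 1/4 × 1100 + 1/8 × 12200 + 3/8 × 19900 = 1700 + 275 + 1525 + 7462.5 = 10962.5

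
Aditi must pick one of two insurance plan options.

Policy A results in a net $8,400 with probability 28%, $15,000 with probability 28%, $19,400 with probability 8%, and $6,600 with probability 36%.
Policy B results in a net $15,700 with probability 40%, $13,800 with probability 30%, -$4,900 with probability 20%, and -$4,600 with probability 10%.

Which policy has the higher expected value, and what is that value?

Policy A ($10,480)

Policy A = 0.28 × 8400 + 0.28 × 15000 + 0.08 × 19400 + 0.36 × 6600 = 2352 + 4200 + 1552 + 2376 = 10480
Policy B = 0.4 × 15700 + 0.3 × 13800 + 0.2 × (-4900) + 0.1 × (-4600) = 6280 + 4140 − 980 − 460 = 8980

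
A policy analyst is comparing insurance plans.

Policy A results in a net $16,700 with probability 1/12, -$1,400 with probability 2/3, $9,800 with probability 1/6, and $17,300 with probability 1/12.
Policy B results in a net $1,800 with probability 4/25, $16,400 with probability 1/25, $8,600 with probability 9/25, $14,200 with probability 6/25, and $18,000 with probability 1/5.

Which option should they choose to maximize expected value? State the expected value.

Policy A = 1/12 × 16700 + 2/3 × (-1400) + 1/6 × 9800 + 1/12 × 17300 = 1391.6667 − 933.3333 + 1633.3333 + 1441.6667 = 3533.3333
Policy B = 4/25 × 1800 + 1/25 × 16400 + 9/25 × 8600 + 6/25 × 14200 + 1/5 × 18000 = 288 + 656 + 3096 + 3408 + 3600 = 11048

Policy B ($11,048)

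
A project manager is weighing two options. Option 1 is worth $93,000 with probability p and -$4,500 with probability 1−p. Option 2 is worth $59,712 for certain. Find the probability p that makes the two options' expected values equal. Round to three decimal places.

p·93000 + (1−p)·(-4500) = 59712
97500p − 4500 = 59712
p = (59712 + 4500) / 97500

p = 0.659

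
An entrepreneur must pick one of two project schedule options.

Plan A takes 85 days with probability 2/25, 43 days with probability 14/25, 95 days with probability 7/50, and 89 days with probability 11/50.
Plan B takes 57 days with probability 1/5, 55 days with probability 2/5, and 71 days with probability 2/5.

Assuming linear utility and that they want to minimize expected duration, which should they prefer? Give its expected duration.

Plan B (61.8 days)

Plan A = 2/25 × 85 + 14/25 × 43 + 7/50 × 95 + 11/50 × 89 = 6.8 + 24.08 + 13.3 + 19.58 = 63.76
Plan B = 1/5 × 57 + 2/5 × 55 + 2/5 × 71 = 11.4 + 22 + 28.4 = 61.8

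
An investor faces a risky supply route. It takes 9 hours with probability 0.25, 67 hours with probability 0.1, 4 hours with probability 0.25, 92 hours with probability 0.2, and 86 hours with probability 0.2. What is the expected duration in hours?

EV = 0.25 × 9 + 0.1 × 67 + 0.25 × 4 + 0.2 × 92 + 0.2 × 86 = 2.25 + 6.7 + 1 + 18.4 + 17.2 = 45.55

45.55 hours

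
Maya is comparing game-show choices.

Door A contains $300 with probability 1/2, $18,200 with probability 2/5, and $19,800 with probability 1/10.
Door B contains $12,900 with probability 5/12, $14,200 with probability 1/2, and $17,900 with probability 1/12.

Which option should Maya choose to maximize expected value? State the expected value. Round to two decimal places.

Door A = 1/2 × 300 + 2/5 × 18200 + 1/10 × 19800 = 150 + 7280 + 1980 = 9410
Door B = 5/12 × 12900 + 1/2 × 14200 + 1/12 × 17900 = 5375 + 7100 + 1491.6667 = 13966.6667

Door B ($13,966.67)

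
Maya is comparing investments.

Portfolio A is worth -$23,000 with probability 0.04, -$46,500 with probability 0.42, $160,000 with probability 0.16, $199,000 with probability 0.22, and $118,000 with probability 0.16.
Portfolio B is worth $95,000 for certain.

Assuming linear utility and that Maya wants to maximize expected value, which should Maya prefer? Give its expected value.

Portfolio A = 0.04 × (-23000) + 0.42 × (-46500) + 0.16 × 160000 + 0.22 × 199000 + 0.16 × 118000 = -920 − 19530 + 25600 + 43780 + 18880 = 67810
Portfolio B: 95000 (certain)

Portfolio B ($95,000)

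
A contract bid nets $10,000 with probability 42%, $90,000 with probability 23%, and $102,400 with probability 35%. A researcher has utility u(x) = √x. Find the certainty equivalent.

E[u] = 0.42·√10000 + 0.23·√90000 + 0.35·√102400 = 0.42·100 + 0.23·300 + 0.35·320 = 223
CE = (223)² = 49729

$49,729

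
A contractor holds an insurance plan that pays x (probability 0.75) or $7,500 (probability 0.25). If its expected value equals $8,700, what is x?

0.75·x + 0.25·7500 = 8700
0.75·x = 8700 − 1875 = 6825
x = 6825 / 0.75 = 9100

x = $9,100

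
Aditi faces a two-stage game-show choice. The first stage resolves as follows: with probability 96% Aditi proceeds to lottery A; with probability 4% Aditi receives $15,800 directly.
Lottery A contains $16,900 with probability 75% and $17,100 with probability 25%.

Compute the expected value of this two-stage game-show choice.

EV(A) = 0.75 × 16900 + 0.25 × 17100 = 12675 + 4275 = 16950
Branch B: 15800 (certain)
Overall = 0.96 × 16950 + 0.04 × 15800 = 16272 + 632 = 16904

$16,904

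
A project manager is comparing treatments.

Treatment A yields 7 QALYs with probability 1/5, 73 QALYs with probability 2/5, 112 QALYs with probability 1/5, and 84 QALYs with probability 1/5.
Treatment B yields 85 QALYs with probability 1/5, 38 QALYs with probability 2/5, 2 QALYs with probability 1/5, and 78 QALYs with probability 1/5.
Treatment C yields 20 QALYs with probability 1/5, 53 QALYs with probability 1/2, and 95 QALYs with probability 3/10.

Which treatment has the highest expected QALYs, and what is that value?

Treatment A (69.8 QALYs)

Treatment A = 1/5 × 7 + 2/5 × 73 + 1/5 × 112 + 1/5 × 84 = 1.4 + 29.2 + 22.4 + 16.8 = 69.8
Treatment B = 1/5 × 85 + 2/5 × 38 + 1/5 × 2 + 1/5 × 78 = 17 + 15.2 + 0.4 + 15.6 = 48.2
Treatment C = 1/5 × 20 + 1/2 × 53 + 3/10 × 95 = 4 + 26.5 + 28.5 = 59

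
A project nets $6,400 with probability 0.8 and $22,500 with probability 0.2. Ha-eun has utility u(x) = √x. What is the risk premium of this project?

$784

E[u] = 0.8·√6400 + 0.2·√22500 = 0.8·80 + 0.2·150 = 94
CE = (94)² = 8836
Risk premium = EV − CE = 9620 − 8836 = 784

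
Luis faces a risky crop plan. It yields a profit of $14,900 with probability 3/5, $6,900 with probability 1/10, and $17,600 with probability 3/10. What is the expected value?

$14,910

EV = 3/5 × 14900 + 1/10 × 6900 + 3/10 × 17600 = 8940 + 690 + 5280 = 14910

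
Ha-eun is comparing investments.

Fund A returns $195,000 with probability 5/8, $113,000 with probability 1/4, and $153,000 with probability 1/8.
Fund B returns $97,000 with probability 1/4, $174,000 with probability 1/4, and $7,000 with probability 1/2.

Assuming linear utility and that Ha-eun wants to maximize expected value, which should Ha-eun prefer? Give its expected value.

Fund A ($169,250)

Fund A = 5/8 × 195000 + 1/4 × 113000 + 1/8 × 153000 = 121875 + 28250 + 19125 = 169250
Fund B = 1/4 × 97000 + 1/4 × 174000 + 1/2 × 7000 = 24250 + 43500 + 3500 = 71250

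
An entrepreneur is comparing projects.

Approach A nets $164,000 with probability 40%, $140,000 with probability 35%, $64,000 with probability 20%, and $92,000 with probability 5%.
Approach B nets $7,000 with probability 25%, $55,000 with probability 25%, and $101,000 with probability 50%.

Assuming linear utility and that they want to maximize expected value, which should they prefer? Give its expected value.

Approach A ($132,000)

Approach A = 0.4 × 164000 + 0.35 × 140000 + 0.2 × 64000 + 0.05 × 92000 = 65600 + 49000 + 12800 + 4600 = 132000
Approach B = 0.25 × 7000 + 0.25 × 55000 + 0.5 × 101000 = 1750 + 13750 + 50500 = 66000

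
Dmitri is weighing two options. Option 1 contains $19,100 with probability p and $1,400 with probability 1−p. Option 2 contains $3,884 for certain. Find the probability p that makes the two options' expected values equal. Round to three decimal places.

p·19100 + (1−p)·1400 = 3884
17700p + 1400 = 3884
p = (3884 − 1400) / 17700

p = 0.140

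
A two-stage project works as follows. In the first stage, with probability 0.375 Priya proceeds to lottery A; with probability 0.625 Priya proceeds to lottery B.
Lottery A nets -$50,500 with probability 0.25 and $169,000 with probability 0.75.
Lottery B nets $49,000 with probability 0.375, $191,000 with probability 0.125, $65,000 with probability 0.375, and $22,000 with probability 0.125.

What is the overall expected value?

$86,156.25

EV(A) = 0.25 × (-50500) + 0.75 × 169000 = -12625 + 126750 = 114125
EV(B) = 0.375 × 49000 + 0.125 × 191000 + 0.375 × 65000 + 0.125 × 22000 = 18375 + 23875 + 24375 + 2750 = 69375
Overall = 0.375 × 114125 + 0.625 × 69375 = 42796.875 + 43359.375 = 86156.25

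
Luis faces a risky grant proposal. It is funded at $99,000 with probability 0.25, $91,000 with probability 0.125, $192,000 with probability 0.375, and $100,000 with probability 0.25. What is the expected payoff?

$133,125

EV = 0.25 × 99000 + 0.125 × 91000 + 0.375 × 192000 + 0.25 × 100000 = 24750 + 11375 + 72000 + 25000 = 133125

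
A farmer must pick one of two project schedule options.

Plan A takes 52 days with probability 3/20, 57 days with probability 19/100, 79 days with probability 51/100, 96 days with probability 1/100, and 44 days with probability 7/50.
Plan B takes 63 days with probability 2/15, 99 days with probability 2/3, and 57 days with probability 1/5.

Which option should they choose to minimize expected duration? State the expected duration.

Plan A = 3/20 × 52 + 19/100 × 57 + 51/100 × 79 + 1/100 × 96 + 7/50 × 44 = 7.8 + 10.83 + 40.29 + 0.96 + 6.16 = 66.04
Plan B = 2/15 × 63 + 2/3 × 99 + 1/5 × 57 = 8.4 + 66 + 11.4 = 85.8

Plan A (66.04 days)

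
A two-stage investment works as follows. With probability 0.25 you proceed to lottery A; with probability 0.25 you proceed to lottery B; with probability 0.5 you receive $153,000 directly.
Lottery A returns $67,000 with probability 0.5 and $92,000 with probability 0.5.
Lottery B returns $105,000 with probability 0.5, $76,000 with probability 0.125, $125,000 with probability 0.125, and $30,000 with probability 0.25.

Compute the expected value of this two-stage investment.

$117,656.25

EV(A) = 0.5 × 67000 + 0.5 × 92000 = 33500 + 46000 = 79500
EV(B) = 0.5 × 105000 + 0.125 × 76000 + 0.125 × 125000 + 0.25 × 30000 = 52500 + 9500 + 15625 + 7500 = 85125
Branch C: 153000 (certain)
Overall = 0.25 × 79500 + 0.25 × 85125 + 0.5 × 153000 = 19875 + 21281.25 + 76500 = 117656.25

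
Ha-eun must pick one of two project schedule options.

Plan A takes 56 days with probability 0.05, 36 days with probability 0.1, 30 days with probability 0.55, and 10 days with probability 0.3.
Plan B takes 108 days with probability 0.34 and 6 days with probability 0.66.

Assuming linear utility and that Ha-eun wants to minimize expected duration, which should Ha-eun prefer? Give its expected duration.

Plan A (25.9 days)

Plan A = 0.05 × 56 + 0.1 × 36 + 0.55 × 30 + 0.3 × 10 = 2.8 + 3.6 + 16.5 + 3 = 25.9
Plan B = 0.34 × 108 + 0.66 × 6 = 36.72 + 3.96 = 40.68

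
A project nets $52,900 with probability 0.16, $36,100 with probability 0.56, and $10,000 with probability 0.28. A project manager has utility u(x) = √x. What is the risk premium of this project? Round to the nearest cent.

E[u] = 0.16·√52900 + 0.56·√36100 + 0.28·√10000 = 0.16·230 + 0.56·190 + 0.28·100 = 171.2
CE = (171.2)² = 29309.44
Risk premium = EV − CE = 31480 − 29309.44 = 2170.56

$2,170.56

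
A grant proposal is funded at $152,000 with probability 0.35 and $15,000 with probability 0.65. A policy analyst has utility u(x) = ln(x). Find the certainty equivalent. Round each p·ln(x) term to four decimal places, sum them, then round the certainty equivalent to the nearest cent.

E[u] = 0.35·ln(152000) + 0.65·ln(15000) = 4.1761 + 6.2503 = 10.4264
CE = e^10.4264 ≈ 33738.67

$33,738.67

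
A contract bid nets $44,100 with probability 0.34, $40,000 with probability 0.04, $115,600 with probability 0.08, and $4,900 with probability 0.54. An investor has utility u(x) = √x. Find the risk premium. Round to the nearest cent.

E[u] = 0.34·√44100 + 0.04·√40000 + 0.08·√115600 + 0.54·√4900 = 0.34·210 + 0.04·200 + 0.08·340 + 0.54·70 = 144.4
CE = (144.4)² = 20851.36
Risk premium = EV − CE = 28488 − 20851.36 = 7636.64

$7,636.64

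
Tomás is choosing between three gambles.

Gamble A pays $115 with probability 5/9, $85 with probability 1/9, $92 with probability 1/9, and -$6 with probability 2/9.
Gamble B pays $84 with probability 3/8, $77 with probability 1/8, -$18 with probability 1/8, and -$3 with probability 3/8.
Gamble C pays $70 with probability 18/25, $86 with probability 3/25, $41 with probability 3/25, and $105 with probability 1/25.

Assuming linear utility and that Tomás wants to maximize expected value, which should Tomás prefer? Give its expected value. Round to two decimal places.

Gamble A = 5/9 × 115 + 1/9 × 85 + 1/9 × 92 + 2/9 × (-6) = 63.8889 + 9.4444 + 10.2222 − 1.3333 = 82.2222
Gamble B = 3/8 × 84 + 1/8 × 77 + 1/8 × (-18) + 3/8 × (-3) = 31.5 + 9.625 − 2.25 − 1.125 = 37.75
Gamble C = 18/25 × 70 + 3/25 × 86 + 3/25 × 41 + 1/25 × 105 = 50.4 + 10.32 + 4.92 + 4.2 = 69.84

Gamble A ($82.22)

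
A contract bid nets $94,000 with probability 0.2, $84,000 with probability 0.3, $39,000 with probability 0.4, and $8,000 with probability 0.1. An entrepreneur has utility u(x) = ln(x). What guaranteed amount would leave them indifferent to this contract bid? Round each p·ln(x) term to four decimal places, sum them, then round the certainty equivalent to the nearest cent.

E[u] = 0.2·ln(94000) + 0.3·ln(84000) + 0.4·ln(39000) + 0.1·ln(8000) = 2.2902 + 3.4016 + 4.2285 + 0.8987 = 10.8190
CE = e^10.8190 ≈ 49961.10

$49,961.10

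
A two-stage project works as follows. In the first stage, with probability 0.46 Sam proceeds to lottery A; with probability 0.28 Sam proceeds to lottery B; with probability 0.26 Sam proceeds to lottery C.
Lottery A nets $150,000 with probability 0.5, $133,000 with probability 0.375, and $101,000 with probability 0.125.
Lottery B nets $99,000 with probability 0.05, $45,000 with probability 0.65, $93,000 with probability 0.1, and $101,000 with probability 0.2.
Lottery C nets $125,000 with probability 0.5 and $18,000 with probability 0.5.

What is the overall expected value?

$99,676

EV(A) = 0.5 × 150000 + 0.375 × 133000 + 0.125 × 101000 = 75000 + 49875 + 12625 = 137500
EV(B) = 0.05 × 99000 + 0.65 × 45000 + 0.1 × 93000 + 0.2 × 101000 = 4950 + 29250 + 9300 + 20200 = 63700
EV(C) = 0.5 × 125000 + 0.5 × 18000 = 62500 + 9000 = 71500
Overall = 0.46 × 137500 + 0.28 × 63700 + 0.26 × 71500 = 63250 + 17836 + 18590 = 99676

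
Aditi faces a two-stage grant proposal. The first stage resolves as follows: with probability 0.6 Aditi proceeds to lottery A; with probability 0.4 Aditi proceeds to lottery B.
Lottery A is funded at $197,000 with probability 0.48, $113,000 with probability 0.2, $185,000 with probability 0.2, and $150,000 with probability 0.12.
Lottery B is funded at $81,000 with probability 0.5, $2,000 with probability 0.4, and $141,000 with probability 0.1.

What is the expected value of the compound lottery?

$125,456

EV(A) = 0.48 × 197000 + 0.2 × 113000 + 0.2 × 185000 + 0.12 × 150000 = 94560 + 22600 + 37000 + 18000 = 172160
EV(B) = 0.5 × 81000 + 0.4 × 2000 + 0.1 × 141000 = 40500 + 800 + 14100 = 55400
Overall = 0.6 × 172160 + 0.4 × 55400 = 103296 + 22160 = 125456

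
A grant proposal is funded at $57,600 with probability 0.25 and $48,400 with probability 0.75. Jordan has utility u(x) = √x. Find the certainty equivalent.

$50,625

E[u] = 0.25·√57600 + 0.75·√48400 = 0.25·240 + 0.75·220 = 225
CE = (225)² = 50625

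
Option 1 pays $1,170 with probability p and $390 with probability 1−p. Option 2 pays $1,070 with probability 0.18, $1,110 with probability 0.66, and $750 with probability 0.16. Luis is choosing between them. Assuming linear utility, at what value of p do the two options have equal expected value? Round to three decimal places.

EV(Option 2) = 0.18 × 1070 + 0.66 × 1110 + 0.16 × 750 = 192.6 + 732.6 + 120 = 1045.2
p·1170 + (1−p)·390 = 1045.2
780p + 390 = 1045.2
p = (1045.2 − 390) / 780

p = 0.840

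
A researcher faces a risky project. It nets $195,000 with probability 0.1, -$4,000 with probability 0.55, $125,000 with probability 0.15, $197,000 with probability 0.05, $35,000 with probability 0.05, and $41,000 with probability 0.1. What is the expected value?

EV = 0.1 × 195000 + 0.55 × (-4000) + 0.15 × 125000 + 0.05 × 197000 + 0.05 × 35000 + 0.1 × 41000 = 19500 − 2200 + 18750 + 9850 + 1750 + 4100 = 51750

$51,750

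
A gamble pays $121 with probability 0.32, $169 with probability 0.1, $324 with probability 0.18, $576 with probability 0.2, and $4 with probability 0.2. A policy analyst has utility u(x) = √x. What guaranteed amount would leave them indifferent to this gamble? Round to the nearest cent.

E[u] = 0.32·√121 + 0.1·√169 + 0.18·√324 + 0.2·√576 + 0.2·√4 = 0.32·11 + 0.1·13 + 0.18·18 + 0.2·24 + 0.2·2 = 13.26
CE = (13.26)² = 175.8276

$175.83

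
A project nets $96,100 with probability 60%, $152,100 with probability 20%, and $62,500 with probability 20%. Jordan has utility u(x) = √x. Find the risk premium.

$1,984

E[u] = 0.6·√96100 + 0.2·√152100 + 0.2·√62500 = 0.6·310 + 0.2·390 + 0.2·250 = 314
CE = (314)² = 98596
Risk premium = EV − CE = 100580 − 98596 = 1984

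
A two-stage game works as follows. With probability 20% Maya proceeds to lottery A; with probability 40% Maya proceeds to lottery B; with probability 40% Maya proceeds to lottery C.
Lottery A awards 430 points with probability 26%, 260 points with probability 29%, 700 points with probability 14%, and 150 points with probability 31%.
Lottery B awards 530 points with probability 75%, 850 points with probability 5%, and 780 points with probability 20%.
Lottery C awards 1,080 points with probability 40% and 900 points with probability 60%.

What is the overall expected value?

693.54 points

EV(A) = 0.26 × 430 + 0.29 × 260 + 0.14 × 700 + 0.31 × 150 = 111.8 + 75.4 + 98 + 46.5 = 331.7
EV(B) = 0.75 × 530 + 0.05 × 850 + 0.2 × 780 = 397.5 + 42.5 + 156 = 596
EV(C) = 0.4 × 1080 + 0.6 × 900 = 432 + 540 = 972
Overall = 0.2 × 331.7 + 0.4 × 596 + 0.4 × 972 = 66.34 + 238.4 + 388.8 = 693.54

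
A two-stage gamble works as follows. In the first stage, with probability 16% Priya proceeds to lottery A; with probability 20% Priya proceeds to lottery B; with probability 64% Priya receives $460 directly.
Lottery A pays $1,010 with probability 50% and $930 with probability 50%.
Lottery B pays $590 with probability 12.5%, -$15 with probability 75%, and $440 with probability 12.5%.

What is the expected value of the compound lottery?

EV(A) = 0.5 × 1010 + 0.5 × 930 = 505 + 465 = 970
EV(B) = 0.125 × 590 + 0.75 × (-15) + 0.125 × 440 = 73.75 − 11.25 + 55 = 117.5
Branch C: 460 (certain)
Overall = 0.16 × 970 + 0.2 × 117.5 + 0.64 × 460 = 155.2 + 23.5 + 294.4 = 473.1

$473.10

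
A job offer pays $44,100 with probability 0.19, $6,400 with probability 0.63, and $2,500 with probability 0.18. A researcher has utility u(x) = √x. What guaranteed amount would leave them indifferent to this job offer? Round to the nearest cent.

E[u] = 0.19·√44100 + 0.63·√6400 + 0.18·√2500 = 0.19·210 + 0.63·80 + 0.18·50 = 99.3
CE = (99.3)² = 9860.49

$9,860.49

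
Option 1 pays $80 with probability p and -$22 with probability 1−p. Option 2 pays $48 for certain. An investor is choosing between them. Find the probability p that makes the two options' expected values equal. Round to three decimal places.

p·80 + (1−p)·(-22) = 48
102p − 22 = 48
p = (48 + 22) / 102

p = 0.686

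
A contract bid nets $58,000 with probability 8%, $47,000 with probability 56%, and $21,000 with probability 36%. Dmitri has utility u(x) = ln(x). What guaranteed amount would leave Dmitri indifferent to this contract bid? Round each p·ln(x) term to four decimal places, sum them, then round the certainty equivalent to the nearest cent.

$35,764.10

E[u] = 0.08·ln(58000) + 0.56·ln(47000) + 0.36·ln(21000) = 0.8775 + 6.0244 + 3.5828 = 10.4847
CE = e^10.4847 ≈ 35764.10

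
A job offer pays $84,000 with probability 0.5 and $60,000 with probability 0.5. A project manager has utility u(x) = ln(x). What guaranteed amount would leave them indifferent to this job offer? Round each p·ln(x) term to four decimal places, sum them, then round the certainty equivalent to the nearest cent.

E[u] = 0.5·ln(84000) + 0.5·ln(60000) = 5.6693 + 5.5010 = 11.1703
CE = e^11.1703 ≈ 70990.40

$70,990.40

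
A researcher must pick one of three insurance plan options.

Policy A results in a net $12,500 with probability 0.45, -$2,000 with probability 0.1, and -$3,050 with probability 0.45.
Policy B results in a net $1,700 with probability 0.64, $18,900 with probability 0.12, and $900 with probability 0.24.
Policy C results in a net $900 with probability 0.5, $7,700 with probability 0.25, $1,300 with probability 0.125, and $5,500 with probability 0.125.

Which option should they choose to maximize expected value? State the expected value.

Policy A = 0.45 × 12500 + 0.1 × (-2000) + 0.45 × (-3050) = 5625 − 200 − 1372.5 = 4052.5
Policy B = 0.64 × 1700 + 0.12 × 18900 + 0.24 × 900 = 1088 + 2268 + 216 = 3572
Policy C = 0.5 × 900 + 0.25 × 7700 + 0.125 × 1300 + 0.125 × 5500 = 450 + 1925 + 162.5 + 687.5 = 3225

Policy A ($4,052.50)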